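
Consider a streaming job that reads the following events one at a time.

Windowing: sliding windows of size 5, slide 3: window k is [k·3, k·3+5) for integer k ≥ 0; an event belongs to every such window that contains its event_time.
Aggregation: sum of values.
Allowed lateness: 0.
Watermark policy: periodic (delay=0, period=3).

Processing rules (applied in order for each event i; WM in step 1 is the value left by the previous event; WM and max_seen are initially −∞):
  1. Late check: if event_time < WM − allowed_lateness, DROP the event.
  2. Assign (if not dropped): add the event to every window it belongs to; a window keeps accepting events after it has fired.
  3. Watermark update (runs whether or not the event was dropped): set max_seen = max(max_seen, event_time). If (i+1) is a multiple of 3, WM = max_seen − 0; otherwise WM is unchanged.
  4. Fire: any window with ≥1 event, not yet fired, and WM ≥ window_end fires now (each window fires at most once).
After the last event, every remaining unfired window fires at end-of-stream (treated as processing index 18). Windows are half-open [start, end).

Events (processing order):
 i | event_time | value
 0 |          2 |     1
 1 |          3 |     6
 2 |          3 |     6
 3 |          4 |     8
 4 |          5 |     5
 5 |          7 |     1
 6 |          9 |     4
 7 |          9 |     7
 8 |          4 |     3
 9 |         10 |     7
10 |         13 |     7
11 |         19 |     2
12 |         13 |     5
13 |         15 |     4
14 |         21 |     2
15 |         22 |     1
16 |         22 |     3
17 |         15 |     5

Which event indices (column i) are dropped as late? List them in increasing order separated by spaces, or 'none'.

i=0 t=2 v=1: → [0,5); WM=−∞
i=1 t=3 v=6: → [3,8),[0,5); WM=−∞
i=2 t=3 v=6: → [3,8),[0,5); WM=3
i=3 t=4 v=8: → [3,8),[0,5); WM=3
i=4 t=5 v=5: → [3,8); WM=3
i=5 t=7 v=1: → [6,11),[3,8); WM=7; [0,5) fires=21
i=6 t=9 v=4: → [9,14),[6,11); WM=7
i=7 t=9 v=7: → [9,14),[6,11); WM=7
i=8 t=4 v=3: DROP (t<7-0); WM=9; [3,8) fires=26
i=9 t=10 v=7: → [9,14),[6,11); WM=9
i=10 t=13 v=7: → [12,17),[9,14); WM=9
i=11 t=19 v=2: → [18,23),[15,20); WM=19; [6,11) fires=19 [9,14) fires=25 [12,17) fires=7
i=12 t=13 v=5: DROP (t<19-0); WM=19
i=13 t=15 v=4: DROP (t<19-0); WM=19
i=14 t=21 v=2: → [21,26),[18,23); WM=21; [15,20) fires=2
i=15 t=22 v=1: → [21,26),[18,23); WM=21
i=16 t=22 v=3: → [21,26),[18,23); WM=21
i=17 t=15 v=5: DROP (t<21-0); WM=22

8 12 13 17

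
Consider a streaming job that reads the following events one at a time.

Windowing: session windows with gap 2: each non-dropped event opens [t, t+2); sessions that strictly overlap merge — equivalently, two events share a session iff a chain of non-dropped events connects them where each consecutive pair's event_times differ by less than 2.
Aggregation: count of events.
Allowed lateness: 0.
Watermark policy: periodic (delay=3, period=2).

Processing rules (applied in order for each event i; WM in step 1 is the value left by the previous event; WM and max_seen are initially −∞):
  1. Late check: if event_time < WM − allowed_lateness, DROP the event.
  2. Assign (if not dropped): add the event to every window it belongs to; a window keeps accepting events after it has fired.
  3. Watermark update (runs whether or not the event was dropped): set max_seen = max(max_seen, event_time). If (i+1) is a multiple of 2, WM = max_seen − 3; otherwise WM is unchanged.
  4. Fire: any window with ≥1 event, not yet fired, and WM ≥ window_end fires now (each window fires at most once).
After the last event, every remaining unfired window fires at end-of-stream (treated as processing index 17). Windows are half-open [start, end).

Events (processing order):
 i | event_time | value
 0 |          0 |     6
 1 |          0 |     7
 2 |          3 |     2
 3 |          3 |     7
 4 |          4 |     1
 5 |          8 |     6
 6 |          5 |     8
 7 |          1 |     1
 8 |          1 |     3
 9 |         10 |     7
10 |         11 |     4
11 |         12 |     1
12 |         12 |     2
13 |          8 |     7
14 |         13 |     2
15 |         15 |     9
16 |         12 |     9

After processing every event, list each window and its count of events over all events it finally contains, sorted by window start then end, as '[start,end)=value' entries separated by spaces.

i=0 t=0 v=6: → [0,2); WM=−∞
i=1 t=0 v=7: → [0,2); WM=-3
i=2 t=3 v=2: → [3,5); WM=-3
i=3 t=3 v=7: → [3,5); WM=0
i=4 t=4 v=1: → [3,6); WM=0
i=5 t=8 v=6: → [8,10); WM=5
i=6 t=5 v=8: → [3,7); WM=5
i=7 t=1 v=1: DROP (t<5-0); WM=5
i=8 t=1 v=3: DROP (t<5-0); WM=5
i=9 t=10 v=7: → [10,12); WM=7
i=10 t=11 v=4: → [10,13); WM=7
i=11 t=12 v=1: → [10,14); WM=9
i=12 t=12 v=2: → [10,14); WM=9
i=13 t=8 v=7: DROP (t<9-0); WM=9
i=14 t=13 v=2: → [10,15); WM=9
i=15 t=15 v=9: → [15,17); WM=12
i=16 t=12 v=9: → [10,15); WM=12

[0,2)=2 [3,7)=4 [8,10)=1 [10,15)=6 [15,17)=1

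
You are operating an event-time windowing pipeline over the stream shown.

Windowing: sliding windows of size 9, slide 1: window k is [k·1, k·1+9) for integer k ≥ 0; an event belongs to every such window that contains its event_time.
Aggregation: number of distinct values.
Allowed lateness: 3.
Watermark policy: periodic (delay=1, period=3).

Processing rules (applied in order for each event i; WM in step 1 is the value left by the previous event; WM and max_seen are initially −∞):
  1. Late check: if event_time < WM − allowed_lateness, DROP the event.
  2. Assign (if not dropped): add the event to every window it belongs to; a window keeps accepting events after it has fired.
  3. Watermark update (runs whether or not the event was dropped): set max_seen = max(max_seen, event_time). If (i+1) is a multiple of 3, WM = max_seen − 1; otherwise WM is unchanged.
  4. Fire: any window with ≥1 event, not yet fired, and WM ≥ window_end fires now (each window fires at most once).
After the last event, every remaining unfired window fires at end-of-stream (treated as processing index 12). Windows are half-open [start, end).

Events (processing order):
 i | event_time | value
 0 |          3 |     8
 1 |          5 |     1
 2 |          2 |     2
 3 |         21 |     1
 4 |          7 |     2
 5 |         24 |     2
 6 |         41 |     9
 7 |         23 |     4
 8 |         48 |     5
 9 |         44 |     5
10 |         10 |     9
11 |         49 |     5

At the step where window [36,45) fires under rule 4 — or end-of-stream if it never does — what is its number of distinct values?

i=0 t=3 v=8: → [3,12),[2,11),[1,10),[0,9); WM=−∞
i=1 t=5 v=1: → [5,14),[4,13),[3,12),[2,11),[1,10),[0,9); WM=−∞
i=2 t=2 v=2: → [2,11),[1,10),[0,9); WM=4
i=3 t=21 v=1: → [21,30),[20,29),[19,28),[18,27),[17,26),[16,25),[15,24),[14,23),[13,22); WM=4
i=4 t=7 v=2: → [7,16),[6,15),[5,14),[4,13),[3,12),[2,11),[1,10),[0,9); WM=4
i=5 t=24 v=2: → [24,33),[23,32),[22,31),[21,30),[20,29),[19,28),[18,27),[17,26),[16,25); WM=23; [0,9) fires=3 [1,10) fires=3 [2,11) fires=3 [3,12) fires=3 [4,13) fires=2 [5,14) fires=2 [6,15) fires=1 [7,16) fires=1 [13,22) fires=1 [14,23) fires=1
i=6 t=41 v=9: → [41,50),[40,49),[39,48),[38,47),[37,46),[36,45),[35,44),[34,43),[33,42); WM=23
i=7 t=23 v=4: → [23,32),[22,31),[21,30),[20,29),[19,28),[18,27),[17,26),[16,25),[15,24); WM=23
i=8 t=48 v=5: → [48,57),[47,56),[46,55),[45,54),[44,53),[43,52),[42,51),[41,50),[40,49); WM=47; [15,24) fires=2 [16,25) fires=3 [17,26) fires=3 [18,27) fires=3 [19,28) fires=3 [20,29) fires=3 [21,30) fires=3 [22,31) fires=2 [23,32) fires=2 [24,33) fires=1 [33,42) fires=1 [34,43) fires=1 [35,44) fires=1 [36,45) fires=1 [37,46) fires=1 [38,47) fires=1
i=9 t=44 v=5: → [44,53),[43,52),[42,51),[41,50),[40,49),[39,48),[38,47),[37,46),[36,45); WM=47
i=10 t=10 v=9: DROP (t<47-3); WM=47
i=11 t=49 v=5: → [49,58),[48,57),[47,56),[46,55),[45,54),[44,53),[43,52),[42,51),[41,50); WM=48; [39,48) fires=2

1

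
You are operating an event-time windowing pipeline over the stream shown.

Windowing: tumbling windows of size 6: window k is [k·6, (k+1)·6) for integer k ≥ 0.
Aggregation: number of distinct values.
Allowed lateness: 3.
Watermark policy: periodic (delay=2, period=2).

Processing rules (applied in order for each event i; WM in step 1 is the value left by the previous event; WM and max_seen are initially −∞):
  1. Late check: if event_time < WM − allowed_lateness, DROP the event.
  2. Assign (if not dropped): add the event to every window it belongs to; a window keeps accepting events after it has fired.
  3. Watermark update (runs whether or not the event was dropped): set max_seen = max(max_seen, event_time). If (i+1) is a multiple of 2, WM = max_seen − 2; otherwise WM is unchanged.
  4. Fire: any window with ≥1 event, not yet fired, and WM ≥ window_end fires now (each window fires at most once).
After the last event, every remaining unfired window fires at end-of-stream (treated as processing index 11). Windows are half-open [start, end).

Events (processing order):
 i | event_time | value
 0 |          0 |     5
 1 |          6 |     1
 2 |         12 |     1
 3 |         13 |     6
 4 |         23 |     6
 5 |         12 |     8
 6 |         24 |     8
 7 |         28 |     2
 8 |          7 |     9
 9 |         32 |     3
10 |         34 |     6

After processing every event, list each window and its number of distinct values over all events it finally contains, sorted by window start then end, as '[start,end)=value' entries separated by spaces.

[0,6)=1 [6,12)=1 [12,18)=3 [18,24)=1 [24,30)=2 [30,36)=2

i=0 t=0 v=5: → [0,6); WM=−∞
i=1 t=6 v=1: → [6,12); WM=4
i=2 t=12 v=1: → [12,18); WM=4
i=3 t=13 v=6: → [12,18); WM=11; [0,6) fires=1
i=4 t=23 v=6: → [18,24); WM=11
i=5 t=12 v=8: → [12,18); WM=21; [6,12) fires=1 [12,18) fires=3
i=6 t=24 v=8: → [24,30); WM=21
i=7 t=28 v=2: → [24,30); WM=26; [18,24) fires=1
i=8 t=7 v=9: DROP (t<26-3); WM=26
i=9 t=32 v=3: → [30,36); WM=30; [24,30) fires=2
i=10 t=34 v=6: → [30,36); WM=30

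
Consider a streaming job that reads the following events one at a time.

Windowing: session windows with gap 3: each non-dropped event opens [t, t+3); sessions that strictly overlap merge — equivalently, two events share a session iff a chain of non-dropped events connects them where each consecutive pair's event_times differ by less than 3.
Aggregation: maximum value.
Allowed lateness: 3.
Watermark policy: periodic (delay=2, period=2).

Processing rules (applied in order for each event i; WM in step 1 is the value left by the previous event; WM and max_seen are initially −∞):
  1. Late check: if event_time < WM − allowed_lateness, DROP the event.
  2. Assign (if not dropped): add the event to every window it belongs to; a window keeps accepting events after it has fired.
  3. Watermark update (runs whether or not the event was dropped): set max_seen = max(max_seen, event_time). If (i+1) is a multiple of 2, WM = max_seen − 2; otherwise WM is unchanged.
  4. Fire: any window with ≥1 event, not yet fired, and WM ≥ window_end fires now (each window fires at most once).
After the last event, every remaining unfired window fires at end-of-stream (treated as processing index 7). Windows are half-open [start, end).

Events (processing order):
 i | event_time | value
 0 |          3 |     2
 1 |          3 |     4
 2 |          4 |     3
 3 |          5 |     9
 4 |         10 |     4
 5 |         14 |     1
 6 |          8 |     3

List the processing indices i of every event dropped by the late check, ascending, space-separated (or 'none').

6

i=0 t=3 v=2: → [3,6); WM=−∞
i=1 t=3 v=4: → [3,6); WM=1
i=2 t=4 v=3: → [3,7); WM=1
i=3 t=5 v=9: → [3,8); WM=3
i=4 t=10 v=4: → [10,13); WM=3
i=5 t=14 v=1: → [14,17); WM=12
i=6 t=8 v=3: DROP (t<12-3); WM=12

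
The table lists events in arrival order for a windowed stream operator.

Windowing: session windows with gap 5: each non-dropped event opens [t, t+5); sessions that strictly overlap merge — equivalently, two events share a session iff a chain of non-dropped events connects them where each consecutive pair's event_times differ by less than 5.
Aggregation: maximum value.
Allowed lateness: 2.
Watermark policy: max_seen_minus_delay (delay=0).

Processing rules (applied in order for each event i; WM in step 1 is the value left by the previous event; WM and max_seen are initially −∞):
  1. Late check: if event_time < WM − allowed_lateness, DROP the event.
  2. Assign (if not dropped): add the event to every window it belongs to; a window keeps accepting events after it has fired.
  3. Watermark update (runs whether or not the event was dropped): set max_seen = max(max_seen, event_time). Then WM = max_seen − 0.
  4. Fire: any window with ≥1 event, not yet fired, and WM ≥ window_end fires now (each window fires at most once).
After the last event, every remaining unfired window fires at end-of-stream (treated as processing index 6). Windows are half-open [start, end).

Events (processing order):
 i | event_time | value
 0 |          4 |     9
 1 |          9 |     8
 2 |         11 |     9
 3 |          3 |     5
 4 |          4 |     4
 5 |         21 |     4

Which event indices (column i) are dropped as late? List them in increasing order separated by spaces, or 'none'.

3 4

i=0 t=4 v=9: → [4,9); WM=4
i=1 t=9 v=8: → [9,14); WM=9
i=2 t=11 v=9: → [9,16); WM=11
i=3 t=3 v=5: DROP (t<11-2); WM=11
i=4 t=4 v=4: DROP (t<11-2); WM=11
i=5 t=21 v=4: → [21,26); WM=21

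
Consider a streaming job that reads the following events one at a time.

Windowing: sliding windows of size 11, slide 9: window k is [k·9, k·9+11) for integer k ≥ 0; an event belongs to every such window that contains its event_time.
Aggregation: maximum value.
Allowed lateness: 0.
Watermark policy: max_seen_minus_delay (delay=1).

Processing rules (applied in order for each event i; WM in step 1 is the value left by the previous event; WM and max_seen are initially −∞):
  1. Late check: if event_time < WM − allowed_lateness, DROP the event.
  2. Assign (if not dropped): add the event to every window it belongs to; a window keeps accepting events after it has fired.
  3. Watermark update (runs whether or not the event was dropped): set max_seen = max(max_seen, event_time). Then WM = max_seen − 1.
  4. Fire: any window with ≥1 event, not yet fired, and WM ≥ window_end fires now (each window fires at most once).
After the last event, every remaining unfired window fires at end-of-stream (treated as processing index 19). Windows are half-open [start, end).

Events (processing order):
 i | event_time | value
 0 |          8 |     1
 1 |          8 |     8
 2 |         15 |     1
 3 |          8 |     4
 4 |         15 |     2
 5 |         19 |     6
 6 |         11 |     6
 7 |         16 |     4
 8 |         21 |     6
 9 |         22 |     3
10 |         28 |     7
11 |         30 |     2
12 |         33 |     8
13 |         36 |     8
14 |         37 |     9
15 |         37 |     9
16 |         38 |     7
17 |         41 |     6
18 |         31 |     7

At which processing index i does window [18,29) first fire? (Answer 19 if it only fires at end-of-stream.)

i=0 t=8 v=1: → [0,11); WM=7
i=1 t=8 v=8: → [0,11); WM=7
i=2 t=15 v=1: → [9,20); WM=14; [0,11) fires=8
i=3 t=8 v=4: DROP (t<14-0); WM=14
i=4 t=15 v=2: → [9,20); WM=14
i=5 t=19 v=6: → [18,29),[9,20); WM=18
i=6 t=11 v=6: DROP (t<18-0); WM=18
i=7 t=16 v=4: DROP (t<18-0); WM=18
i=8 t=21 v=6: → [18,29); WM=20; [9,20) fires=6
i=9 t=22 v=3: → [18,29); WM=21
i=10 t=28 v=7: → [27,38),[18,29); WM=27
i=11 t=30 v=2: → [27,38); WM=29; [18,29) fires=7
i=12 t=33 v=8: → [27,38); WM=32
i=13 t=36 v=8: → [36,47),[27,38); WM=35
i=14 t=37 v=9: → [36,47),[27,38); WM=36
i=15 t=37 v=9: → [36,47),[27,38); WM=36
i=16 t=38 v=7: → [36,47); WM=37
i=17 t=41 v=6: → [36,47); WM=40; [27,38) fires=9
i=18 t=31 v=7: DROP (t<40-0); WM=40

11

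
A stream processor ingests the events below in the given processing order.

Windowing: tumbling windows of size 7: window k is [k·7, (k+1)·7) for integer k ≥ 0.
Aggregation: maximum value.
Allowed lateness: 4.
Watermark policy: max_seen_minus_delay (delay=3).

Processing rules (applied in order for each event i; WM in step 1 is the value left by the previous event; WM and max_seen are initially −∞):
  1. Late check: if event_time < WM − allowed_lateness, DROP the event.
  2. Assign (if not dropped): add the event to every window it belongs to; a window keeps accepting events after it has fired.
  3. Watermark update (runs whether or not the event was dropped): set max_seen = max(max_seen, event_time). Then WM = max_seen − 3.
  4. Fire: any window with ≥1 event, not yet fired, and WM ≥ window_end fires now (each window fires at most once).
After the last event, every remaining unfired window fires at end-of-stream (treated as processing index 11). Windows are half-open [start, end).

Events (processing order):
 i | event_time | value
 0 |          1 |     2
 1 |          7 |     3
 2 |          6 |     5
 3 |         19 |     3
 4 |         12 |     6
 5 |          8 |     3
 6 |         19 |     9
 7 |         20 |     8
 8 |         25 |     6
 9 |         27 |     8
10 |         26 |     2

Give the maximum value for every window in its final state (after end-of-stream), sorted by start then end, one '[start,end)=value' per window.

[0,7)=5 [7,14)=6 [14,21)=9 [21,28)=8

i=0 t=1 v=2: → [0,7); WM=-2
i=1 t=7 v=3: → [7,14); WM=4
i=2 t=6 v=5: → [0,7); WM=4
i=3 t=19 v=3: → [14,21); WM=16; [0,7) fires=5 [7,14) fires=3
i=4 t=12 v=6: → [7,14); WM=16
i=5 t=8 v=3: DROP (t<16-4); WM=16
i=6 t=19 v=9: → [14,21); WM=16
i=7 t=20 v=8: → [14,21); WM=17
i=8 t=25 v=6: → [21,28); WM=22; [14,21) fires=9
i=9 t=27 v=8: → [21,28); WM=24
i=10 t=26 v=2: → [21,28); WM=24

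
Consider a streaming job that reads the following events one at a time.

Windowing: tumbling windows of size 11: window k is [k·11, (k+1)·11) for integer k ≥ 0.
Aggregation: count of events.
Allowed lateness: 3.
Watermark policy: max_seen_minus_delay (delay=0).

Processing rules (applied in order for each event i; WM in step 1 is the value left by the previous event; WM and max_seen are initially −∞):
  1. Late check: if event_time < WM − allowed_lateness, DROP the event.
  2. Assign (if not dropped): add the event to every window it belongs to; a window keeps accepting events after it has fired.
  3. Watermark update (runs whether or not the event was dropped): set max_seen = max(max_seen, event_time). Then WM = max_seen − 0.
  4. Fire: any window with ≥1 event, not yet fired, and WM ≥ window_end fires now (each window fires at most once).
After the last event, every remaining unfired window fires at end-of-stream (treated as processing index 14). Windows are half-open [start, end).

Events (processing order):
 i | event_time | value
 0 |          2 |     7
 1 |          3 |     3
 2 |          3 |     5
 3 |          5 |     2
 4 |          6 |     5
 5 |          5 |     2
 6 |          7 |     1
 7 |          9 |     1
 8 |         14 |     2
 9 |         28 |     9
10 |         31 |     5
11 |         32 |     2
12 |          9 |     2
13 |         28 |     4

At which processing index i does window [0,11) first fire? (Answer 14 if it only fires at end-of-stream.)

8

i=0 t=2 v=7: → [0,11); WM=2
i=1 t=3 v=3: → [0,11); WM=3
i=2 t=3 v=5: → [0,11); WM=3
i=3 t=5 v=2: → [0,11); WM=5
i=4 t=6 v=5: → [0,11); WM=6
i=5 t=5 v=2: → [0,11); WM=6
i=6 t=7 v=1: → [0,11); WM=7
i=7 t=9 v=1: → [0,11); WM=9
i=8 t=14 v=2: → [11,22); WM=14; [0,11) fires=8
i=9 t=28 v=9: → [22,33); WM=28; [11,22) fires=1
i=10 t=31 v=5: → [22,33); WM=31
i=11 t=32 v=2: → [22,33); WM=32
i=12 t=9 v=2: DROP (t<32-3); WM=32
i=13 t=28 v=4: DROP (t<32-3); WM=32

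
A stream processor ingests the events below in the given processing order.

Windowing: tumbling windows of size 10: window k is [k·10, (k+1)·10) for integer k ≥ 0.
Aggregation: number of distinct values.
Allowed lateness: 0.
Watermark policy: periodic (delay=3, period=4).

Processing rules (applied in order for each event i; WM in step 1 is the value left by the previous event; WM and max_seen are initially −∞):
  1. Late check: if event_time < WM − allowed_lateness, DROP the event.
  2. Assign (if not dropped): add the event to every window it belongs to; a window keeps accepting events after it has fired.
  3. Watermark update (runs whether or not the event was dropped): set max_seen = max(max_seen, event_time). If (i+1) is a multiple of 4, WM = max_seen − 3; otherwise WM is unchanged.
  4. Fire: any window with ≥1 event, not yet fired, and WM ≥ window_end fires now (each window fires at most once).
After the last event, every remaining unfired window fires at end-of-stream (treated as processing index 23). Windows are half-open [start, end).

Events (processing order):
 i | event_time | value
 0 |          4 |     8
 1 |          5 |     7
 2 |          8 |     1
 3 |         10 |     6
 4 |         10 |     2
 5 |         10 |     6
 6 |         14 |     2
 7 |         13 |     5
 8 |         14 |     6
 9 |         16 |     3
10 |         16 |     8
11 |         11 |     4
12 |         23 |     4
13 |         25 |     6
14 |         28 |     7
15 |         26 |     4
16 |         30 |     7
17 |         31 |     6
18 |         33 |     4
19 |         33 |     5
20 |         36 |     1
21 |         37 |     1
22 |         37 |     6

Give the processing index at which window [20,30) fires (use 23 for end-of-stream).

19

i=0 t=4 v=8: → [0,10); WM=−∞
i=1 t=5 v=7: → [0,10); WM=−∞
i=2 t=8 v=1: → [0,10); WM=−∞
i=3 t=10 v=6: → [10,20); WM=7
i=4 t=10 v=2: → [10,20); WM=7
i=5 t=10 v=6: → [10,20); WM=7
i=6 t=14 v=2: → [10,20); WM=7
i=7 t=13 v=5: → [10,20); WM=11; [0,10) fires=3
i=8 t=14 v=6: → [10,20); WM=11
i=9 t=16 v=3: → [10,20); WM=11
i=10 t=16 v=8: → [10,20); WM=11
i=11 t=11 v=4: → [10,20); WM=13
i=12 t=23 v=4: → [20,30); WM=13
i=13 t=25 v=6: → [20,30); WM=13
i=14 t=28 v=7: → [20,30); WM=13
i=15 t=26 v=4: → [20,30); WM=25; [10,20) fires=6
i=16 t=30 v=7: → [30,40); WM=25
i=17 t=31 v=6: → [30,40); WM=25
i=18 t=33 v=4: → [30,40); WM=25
i=19 t=33 v=5: → [30,40); WM=30; [20,30) fires=3
i=20 t=36 v=1: → [30,40); WM=30
i=21 t=37 v=1: → [30,40); WM=30
i=22 t=37 v=6: → [30,40); WM=30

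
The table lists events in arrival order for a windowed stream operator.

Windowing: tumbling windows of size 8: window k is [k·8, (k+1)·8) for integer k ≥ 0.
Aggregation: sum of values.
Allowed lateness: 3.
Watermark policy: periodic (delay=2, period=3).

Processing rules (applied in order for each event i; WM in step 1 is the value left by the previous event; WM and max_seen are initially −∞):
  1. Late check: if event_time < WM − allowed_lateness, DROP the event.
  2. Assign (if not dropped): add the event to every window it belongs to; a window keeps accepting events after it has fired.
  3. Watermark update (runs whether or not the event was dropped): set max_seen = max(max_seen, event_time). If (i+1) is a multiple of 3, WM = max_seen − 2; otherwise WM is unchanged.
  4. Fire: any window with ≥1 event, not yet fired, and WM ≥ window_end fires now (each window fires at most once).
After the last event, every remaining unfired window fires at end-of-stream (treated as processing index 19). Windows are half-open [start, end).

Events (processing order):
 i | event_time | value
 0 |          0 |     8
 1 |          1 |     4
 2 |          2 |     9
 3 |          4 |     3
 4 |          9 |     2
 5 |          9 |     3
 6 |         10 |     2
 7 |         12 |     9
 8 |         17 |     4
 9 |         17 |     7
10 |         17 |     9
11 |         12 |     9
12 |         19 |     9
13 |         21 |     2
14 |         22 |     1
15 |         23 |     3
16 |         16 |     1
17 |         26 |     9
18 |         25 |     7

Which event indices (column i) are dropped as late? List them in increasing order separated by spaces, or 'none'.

i=0 t=0 v=8: → [0,8); WM=−∞
i=1 t=1 v=4: → [0,8); WM=−∞
i=2 t=2 v=9: → [0,8); WM=0
i=3 t=4 v=3: → [0,8); WM=0
i=4 t=9 v=2: → [8,16); WM=0
i=5 t=9 v=3: → [8,16); WM=7
i=6 t=10 v=2: → [8,16); WM=7
i=7 t=12 v=9: → [8,16); WM=7
i=8 t=17 v=4: → [16,24); WM=15; [0,8) fires=24
i=9 t=17 v=7: → [16,24); WM=15
i=10 t=17 v=9: → [16,24); WM=15
i=11 t=12 v=9: → [8,16); WM=15
i=12 t=19 v=9: → [16,24); WM=15
i=13 t=21 v=2: → [16,24); WM=15
i=14 t=22 v=1: → [16,24); WM=20; [8,16) fires=25
i=15 t=23 v=3: → [16,24); WM=20
i=16 t=16 v=1: DROP (t<20-3); WM=20
i=17 t=26 v=9: → [24,32); WM=24; [16,24) fires=35
i=18 t=25 v=7: → [24,32); WM=24

16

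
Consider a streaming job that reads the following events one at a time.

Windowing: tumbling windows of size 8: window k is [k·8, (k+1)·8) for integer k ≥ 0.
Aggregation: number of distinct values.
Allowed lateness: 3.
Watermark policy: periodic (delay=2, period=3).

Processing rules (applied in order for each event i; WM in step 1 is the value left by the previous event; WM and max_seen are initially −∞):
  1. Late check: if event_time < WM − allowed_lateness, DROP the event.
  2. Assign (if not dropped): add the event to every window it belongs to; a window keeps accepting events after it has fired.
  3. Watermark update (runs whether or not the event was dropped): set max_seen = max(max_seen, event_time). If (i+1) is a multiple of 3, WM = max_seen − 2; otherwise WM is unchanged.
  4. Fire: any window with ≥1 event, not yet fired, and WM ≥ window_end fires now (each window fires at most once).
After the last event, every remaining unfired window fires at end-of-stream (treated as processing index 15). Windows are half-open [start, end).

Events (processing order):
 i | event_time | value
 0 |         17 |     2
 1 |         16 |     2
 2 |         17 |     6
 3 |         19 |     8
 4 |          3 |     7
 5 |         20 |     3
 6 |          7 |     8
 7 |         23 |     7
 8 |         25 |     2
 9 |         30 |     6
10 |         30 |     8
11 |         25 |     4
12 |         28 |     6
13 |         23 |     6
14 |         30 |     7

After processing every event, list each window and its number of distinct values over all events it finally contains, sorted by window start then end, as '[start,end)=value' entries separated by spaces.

i=0 t=17 v=2: → [16,24); WM=−∞
i=1 t=16 v=2: → [16,24); WM=−∞
i=2 t=17 v=6: → [16,24); WM=15
i=3 t=19 v=8: → [16,24); WM=15
i=4 t=3 v=7: DROP (t<15-3); WM=15
i=5 t=20 v=3: → [16,24); WM=18
i=6 t=7 v=8: DROP (t<18-3); WM=18
i=7 t=23 v=7: → [16,24); WM=18
i=8 t=25 v=2: → [24,32); WM=23
i=9 t=30 v=6: → [24,32); WM=23
i=10 t=30 v=8: → [24,32); WM=23
i=11 t=25 v=4: → [24,32); WM=28; [16,24) fires=5
i=12 t=28 v=6: → [24,32); WM=28
i=13 t=23 v=6: DROP (t<28-3); WM=28
i=14 t=30 v=7: → [24,32); WM=28

[16,24)=5 [24,32)=5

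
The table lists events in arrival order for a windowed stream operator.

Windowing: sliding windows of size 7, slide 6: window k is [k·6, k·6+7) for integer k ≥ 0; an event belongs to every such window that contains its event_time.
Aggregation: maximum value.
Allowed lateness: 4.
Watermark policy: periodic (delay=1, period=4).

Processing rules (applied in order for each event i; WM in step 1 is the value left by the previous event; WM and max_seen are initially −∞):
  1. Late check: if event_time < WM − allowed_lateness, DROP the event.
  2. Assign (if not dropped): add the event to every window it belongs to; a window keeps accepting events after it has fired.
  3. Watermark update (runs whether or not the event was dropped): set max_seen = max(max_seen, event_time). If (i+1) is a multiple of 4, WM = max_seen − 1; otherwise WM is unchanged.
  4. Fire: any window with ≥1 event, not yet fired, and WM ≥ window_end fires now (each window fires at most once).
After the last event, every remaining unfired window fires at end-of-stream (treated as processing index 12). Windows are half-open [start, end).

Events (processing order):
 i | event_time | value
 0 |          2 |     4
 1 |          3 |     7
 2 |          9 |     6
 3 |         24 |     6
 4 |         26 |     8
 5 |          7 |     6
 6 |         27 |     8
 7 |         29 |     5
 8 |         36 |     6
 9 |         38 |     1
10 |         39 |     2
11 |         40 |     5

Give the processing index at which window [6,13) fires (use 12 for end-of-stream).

i=0 t=2 v=4: → [0,7); WM=−∞
i=1 t=3 v=7: → [0,7); WM=−∞
i=2 t=9 v=6: → [6,13); WM=−∞
i=3 t=24 v=6: → [24,31),[18,25); WM=23; [0,7) fires=7 [6,13) fires=6
i=4 t=26 v=8: → [24,31); WM=23
i=5 t=7 v=6: DROP (t<23-4); WM=23
i=6 t=27 v=8: → [24,31); WM=23
i=7 t=29 v=5: → [24,31); WM=28; [18,25) fires=6
i=8 t=36 v=6: → [36,43),[30,37); WM=28
i=9 t=38 v=1: → [36,43); WM=28
i=10 t=39 v=2: → [36,43); WM=28
i=11 t=40 v=5: → [36,43); WM=39; [24,31) fires=8 [30,37) fires=6

3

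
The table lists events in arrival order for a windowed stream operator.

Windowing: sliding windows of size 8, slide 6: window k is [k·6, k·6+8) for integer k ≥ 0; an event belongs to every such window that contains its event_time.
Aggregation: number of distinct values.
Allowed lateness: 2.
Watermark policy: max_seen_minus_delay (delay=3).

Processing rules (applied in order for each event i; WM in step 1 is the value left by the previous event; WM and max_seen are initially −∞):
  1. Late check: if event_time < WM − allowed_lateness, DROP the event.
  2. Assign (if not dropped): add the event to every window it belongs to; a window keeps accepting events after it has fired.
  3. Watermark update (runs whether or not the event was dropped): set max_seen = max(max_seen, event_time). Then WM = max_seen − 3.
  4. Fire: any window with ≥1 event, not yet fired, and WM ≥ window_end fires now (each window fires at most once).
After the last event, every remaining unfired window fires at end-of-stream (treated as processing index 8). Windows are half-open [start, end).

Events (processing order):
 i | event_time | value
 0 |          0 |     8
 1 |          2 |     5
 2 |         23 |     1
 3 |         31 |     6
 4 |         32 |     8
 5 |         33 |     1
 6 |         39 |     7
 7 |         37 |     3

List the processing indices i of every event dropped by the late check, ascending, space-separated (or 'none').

i=0 t=0 v=8: → [0,8); WM=-3
i=1 t=2 v=5: → [0,8); WM=-1
i=2 t=23 v=1: → [18,26); WM=20; [0,8) fires=2
i=3 t=31 v=6: → [30,38),[24,32); WM=28; [18,26) fires=1
i=4 t=32 v=8: → [30,38); WM=29
i=5 t=33 v=1: → [30,38); WM=30
i=6 t=39 v=7: → [36,44); WM=36; [24,32) fires=1
i=7 t=37 v=3: → [36,44),[30,38); WM=36

none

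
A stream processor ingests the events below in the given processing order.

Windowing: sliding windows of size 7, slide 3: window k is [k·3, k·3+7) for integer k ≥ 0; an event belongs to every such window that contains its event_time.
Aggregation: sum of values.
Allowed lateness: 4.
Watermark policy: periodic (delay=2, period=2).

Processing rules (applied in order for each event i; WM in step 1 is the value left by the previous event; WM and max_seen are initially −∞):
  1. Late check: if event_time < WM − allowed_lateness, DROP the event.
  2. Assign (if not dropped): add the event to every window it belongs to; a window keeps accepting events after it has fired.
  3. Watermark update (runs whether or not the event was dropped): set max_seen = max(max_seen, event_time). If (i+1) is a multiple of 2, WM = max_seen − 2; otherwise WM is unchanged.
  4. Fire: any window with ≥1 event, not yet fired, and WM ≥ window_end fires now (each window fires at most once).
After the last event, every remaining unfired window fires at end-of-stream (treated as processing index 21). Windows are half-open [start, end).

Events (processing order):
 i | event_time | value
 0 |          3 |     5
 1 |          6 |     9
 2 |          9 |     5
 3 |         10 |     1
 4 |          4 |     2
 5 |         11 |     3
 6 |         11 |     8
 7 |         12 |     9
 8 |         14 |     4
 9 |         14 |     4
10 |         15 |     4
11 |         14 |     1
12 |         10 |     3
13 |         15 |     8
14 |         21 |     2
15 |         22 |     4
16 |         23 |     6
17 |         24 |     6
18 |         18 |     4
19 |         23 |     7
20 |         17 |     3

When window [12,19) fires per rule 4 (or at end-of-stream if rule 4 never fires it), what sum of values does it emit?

30

i=0 t=3 v=5: → [3,10),[0,7); WM=−∞
i=1 t=6 v=9: → [6,13),[3,10),[0,7); WM=4
i=2 t=9 v=5: → [9,16),[6,13),[3,10); WM=4
i=3 t=10 v=1: → [9,16),[6,13); WM=8; [0,7) fires=14
i=4 t=4 v=2: → [3,10),[0,7); WM=8
i=5 t=11 v=3: → [9,16),[6,13); WM=9
i=6 t=11 v=8: → [9,16),[6,13); WM=9
i=7 t=12 v=9: → [12,19),[9,16),[6,13); WM=10; [3,10) fires=21
i=8 t=14 v=4: → [12,19),[9,16); WM=10
i=9 t=14 v=4: → [12,19),[9,16); WM=12
i=10 t=15 v=4: → [15,22),[12,19),[9,16); WM=12
i=11 t=14 v=1: → [12,19),[9,16); WM=13; [6,13) fires=35
i=12 t=10 v=3: → [9,16),[6,13); WM=13
i=13 t=15 v=8: → [15,22),[12,19),[9,16); WM=13
i=14 t=21 v=2: → [21,28),[18,25),[15,22); WM=13
i=15 t=22 v=4: → [21,28),[18,25); WM=20; [9,16) fires=50 [12,19) fires=30
i=16 t=23 v=6: → [21,28),[18,25); WM=20
i=17 t=24 v=6: → [24,31),[21,28),[18,25); WM=22; [15,22) fires=14
i=18 t=18 v=4: → [18,25),[15,22),[12,19); WM=22
i=19 t=23 v=7: → [21,28),[18,25); WM=22
i=20 t=17 v=3: DROP (t<22-4); WM=22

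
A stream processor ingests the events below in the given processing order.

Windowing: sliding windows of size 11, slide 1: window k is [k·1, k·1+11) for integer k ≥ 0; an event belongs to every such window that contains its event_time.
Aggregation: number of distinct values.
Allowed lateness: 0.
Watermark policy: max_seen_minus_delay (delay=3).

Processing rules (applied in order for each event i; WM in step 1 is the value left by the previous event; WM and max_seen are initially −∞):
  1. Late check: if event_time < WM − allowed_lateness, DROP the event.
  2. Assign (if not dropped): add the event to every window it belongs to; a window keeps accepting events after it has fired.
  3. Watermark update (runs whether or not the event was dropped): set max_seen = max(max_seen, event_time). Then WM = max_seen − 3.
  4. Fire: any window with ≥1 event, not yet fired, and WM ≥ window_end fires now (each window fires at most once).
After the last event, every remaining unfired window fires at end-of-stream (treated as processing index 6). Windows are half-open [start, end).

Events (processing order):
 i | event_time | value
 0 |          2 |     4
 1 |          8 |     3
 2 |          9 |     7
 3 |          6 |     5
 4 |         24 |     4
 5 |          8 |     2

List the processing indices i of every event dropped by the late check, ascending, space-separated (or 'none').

5

i=0 t=2 v=4: → [2,13),[1,12),[0,11); WM=-1
i=1 t=8 v=3: → [8,19),[7,18),[6,17),[5,16),[4,15),[3,14),[2,13),[1,12),[0,11); WM=5
i=2 t=9 v=7: → [9,20),[8,19),[7,18),[6,17),[5,16),[4,15),[3,14),[2,13),[1,12),[0,11); WM=6
i=3 t=6 v=5: → [6,17),[5,16),[4,15),[3,14),[2,13),[1,12),[0,11); WM=6
i=4 t=24 v=4: → [24,35),[23,34),[22,33),[21,32),[20,31),[19,30),[18,29),[17,28),[16,27),[15,26),[14,25); WM=21; [0,11) fires=4 [1,12) fires=4 [2,13) fires=4 [3,14) fires=3 [4,15) fires=3 [5,16) fires=3 [6,17) fires=3 [7,18) fires=2 [8,19) fires=2 [9,20) fires=1
i=5 t=8 v=2: DROP (t<21-0); WM=21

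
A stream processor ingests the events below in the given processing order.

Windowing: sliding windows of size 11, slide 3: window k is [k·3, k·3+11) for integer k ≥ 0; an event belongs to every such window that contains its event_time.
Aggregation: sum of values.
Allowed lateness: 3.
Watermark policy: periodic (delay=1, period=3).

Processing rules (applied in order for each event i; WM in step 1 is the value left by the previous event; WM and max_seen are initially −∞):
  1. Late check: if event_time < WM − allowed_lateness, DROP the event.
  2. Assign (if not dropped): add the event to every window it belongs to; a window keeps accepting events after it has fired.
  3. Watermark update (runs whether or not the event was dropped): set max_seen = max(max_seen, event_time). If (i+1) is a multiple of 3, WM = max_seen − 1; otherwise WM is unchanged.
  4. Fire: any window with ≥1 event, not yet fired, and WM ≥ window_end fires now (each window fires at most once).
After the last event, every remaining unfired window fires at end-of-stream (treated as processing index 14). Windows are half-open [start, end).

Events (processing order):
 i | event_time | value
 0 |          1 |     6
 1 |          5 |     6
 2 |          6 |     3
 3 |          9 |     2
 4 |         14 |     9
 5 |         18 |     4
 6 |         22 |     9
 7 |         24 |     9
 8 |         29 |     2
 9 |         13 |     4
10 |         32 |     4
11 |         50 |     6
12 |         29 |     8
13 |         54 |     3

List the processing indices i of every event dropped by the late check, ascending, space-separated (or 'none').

9 12

i=0 t=1 v=6: → [0,11); WM=−∞
i=1 t=5 v=6: → [3,14),[0,11); WM=−∞
i=2 t=6 v=3: → [6,17),[3,14),[0,11); WM=5
i=3 t=9 v=2: → [9,20),[6,17),[3,14),[0,11); WM=5
i=4 t=14 v=9: → [12,23),[9,20),[6,17); WM=5
i=5 t=18 v=4: → [18,29),[15,26),[12,23),[9,20); WM=17; [0,11) fires=17 [3,14) fires=11 [6,17) fires=14
i=6 t=22 v=9: → [21,32),[18,29),[15,26),[12,23); WM=17
i=7 t=24 v=9: → [24,35),[21,32),[18,29),[15,26); WM=17
i=8 t=29 v=2: → [27,38),[24,35),[21,32); WM=28; [9,20) fires=15 [12,23) fires=22 [15,26) fires=22
i=9 t=13 v=4: DROP (t<28-3); WM=28
i=10 t=32 v=4: → [30,41),[27,38),[24,35); WM=28
i=11 t=50 v=6: → [48,59),[45,56),[42,53); WM=49; [18,29) fires=22 [21,32) fires=20 [24,35) fires=15 [27,38) fires=6 [30,41) fires=4
i=12 t=29 v=8: DROP (t<49-3); WM=49
i=13 t=54 v=3: → [54,65),[51,62),[48,59),[45,56); WM=49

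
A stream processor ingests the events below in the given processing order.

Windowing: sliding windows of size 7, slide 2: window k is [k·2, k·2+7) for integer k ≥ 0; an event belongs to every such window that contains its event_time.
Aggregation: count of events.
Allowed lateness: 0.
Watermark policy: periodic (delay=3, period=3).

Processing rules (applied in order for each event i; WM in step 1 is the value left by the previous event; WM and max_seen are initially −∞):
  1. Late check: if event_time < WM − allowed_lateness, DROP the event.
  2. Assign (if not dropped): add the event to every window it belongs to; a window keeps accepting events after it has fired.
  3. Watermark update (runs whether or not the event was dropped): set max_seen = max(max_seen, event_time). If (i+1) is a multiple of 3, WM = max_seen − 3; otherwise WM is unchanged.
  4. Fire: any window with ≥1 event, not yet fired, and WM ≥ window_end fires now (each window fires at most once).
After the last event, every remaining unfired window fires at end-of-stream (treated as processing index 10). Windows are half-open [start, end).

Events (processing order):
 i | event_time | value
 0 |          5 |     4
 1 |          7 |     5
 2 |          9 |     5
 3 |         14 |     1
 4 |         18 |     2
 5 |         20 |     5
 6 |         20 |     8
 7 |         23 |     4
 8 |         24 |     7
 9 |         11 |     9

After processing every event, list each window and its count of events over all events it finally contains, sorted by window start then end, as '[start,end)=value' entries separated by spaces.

i=0 t=5 v=4: → [4,11),[2,9),[0,7); WM=−∞
i=1 t=7 v=5: → [6,13),[4,11),[2,9); WM=−∞
i=2 t=9 v=5: → [8,15),[6,13),[4,11); WM=6
i=3 t=14 v=1: → [14,21),[12,19),[10,17),[8,15); WM=6
i=4 t=18 v=2: → [18,25),[16,23),[14,21),[12,19); WM=6
i=5 t=20 v=5: → [20,27),[18,25),[16,23),[14,21); WM=17; [0,7) fires=1 [2,9) fires=2 [4,11) fires=3 [6,13) fires=2 [8,15) fires=2 [10,17) fires=1
i=6 t=20 v=8: → [20,27),[18,25),[16,23),[14,21); WM=17
i=7 t=23 v=4: → [22,29),[20,27),[18,25); WM=17
i=8 t=24 v=7: → [24,31),[22,29),[20,27),[18,25); WM=21; [12,19) fires=2 [14,21) fires=4
i=9 t=11 v=9: DROP (t<21-0); WM=21

[0,7)=1 [2,9)=2 [4,11)=3 [6,13)=2 [8,15)=2 [10,17)=1 [12,19)=2 [14,21)=4 [16,23)=3 [18,25)=5 [20,27)=4 [22,29)=2 [24,31)=1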